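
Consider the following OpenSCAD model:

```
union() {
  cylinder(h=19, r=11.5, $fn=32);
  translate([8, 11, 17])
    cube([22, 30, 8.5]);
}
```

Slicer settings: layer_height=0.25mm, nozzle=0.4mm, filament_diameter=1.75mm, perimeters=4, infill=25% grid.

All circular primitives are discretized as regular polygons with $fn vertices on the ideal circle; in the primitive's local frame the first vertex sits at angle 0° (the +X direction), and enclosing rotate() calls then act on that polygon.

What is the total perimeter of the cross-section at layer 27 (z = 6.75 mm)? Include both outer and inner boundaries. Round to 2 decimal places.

72.14 mm

At z = 6.75 mm: the r=11.5 cylinder contributes a regular 32-gon of circumradius 11.5 (perimeter = 2·32·11.500·sin(180°/32) = 72.14 mm); the cube at (8, 11) does not reach this height (z outside [17, 25.5]); Combining (union): only the r=11.5 cylinder is present, so the union is just that shape — boundary = 72.14 mm. Overall, the cross-section is a single solid region. Total boundary length (outer) = 72.14 mm.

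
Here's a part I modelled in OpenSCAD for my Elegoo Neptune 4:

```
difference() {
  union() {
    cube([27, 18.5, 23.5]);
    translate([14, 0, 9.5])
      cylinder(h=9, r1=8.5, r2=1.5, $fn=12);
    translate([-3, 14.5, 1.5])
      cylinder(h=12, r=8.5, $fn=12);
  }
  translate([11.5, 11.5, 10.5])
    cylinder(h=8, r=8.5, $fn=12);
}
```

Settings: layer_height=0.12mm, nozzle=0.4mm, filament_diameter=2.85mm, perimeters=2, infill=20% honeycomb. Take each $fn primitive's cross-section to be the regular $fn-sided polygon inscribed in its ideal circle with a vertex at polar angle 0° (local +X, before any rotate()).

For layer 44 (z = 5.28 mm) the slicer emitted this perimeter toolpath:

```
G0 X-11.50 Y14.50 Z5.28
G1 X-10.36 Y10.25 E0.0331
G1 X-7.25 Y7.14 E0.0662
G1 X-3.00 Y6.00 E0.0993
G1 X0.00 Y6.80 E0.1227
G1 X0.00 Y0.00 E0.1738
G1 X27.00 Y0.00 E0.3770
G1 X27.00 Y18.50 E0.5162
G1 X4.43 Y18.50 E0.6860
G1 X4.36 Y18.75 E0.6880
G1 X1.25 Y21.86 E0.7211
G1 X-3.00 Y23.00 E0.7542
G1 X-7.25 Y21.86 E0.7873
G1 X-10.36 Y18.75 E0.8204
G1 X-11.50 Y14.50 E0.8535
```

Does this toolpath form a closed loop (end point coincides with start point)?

Start point (G0): (-11.50, 14.50). End point (last G1): the path returns to the start — closed.

yes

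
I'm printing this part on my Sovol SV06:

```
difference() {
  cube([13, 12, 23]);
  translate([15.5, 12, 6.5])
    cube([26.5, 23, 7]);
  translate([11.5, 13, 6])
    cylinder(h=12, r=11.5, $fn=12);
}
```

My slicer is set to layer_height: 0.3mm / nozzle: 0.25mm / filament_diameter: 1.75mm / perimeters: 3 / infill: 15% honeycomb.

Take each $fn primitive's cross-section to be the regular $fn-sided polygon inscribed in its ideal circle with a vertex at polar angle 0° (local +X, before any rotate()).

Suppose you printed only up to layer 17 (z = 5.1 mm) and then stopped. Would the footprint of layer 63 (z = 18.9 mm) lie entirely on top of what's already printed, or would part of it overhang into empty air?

Compare the two slices. At z = 5.1: the 13×12 cube contributes its full rectangle (area 156.00 mm²); the cube at (15.5, 12) is not intersected at this z (z outside [6.5, 13.5]); the cylinder at (11.5, 13) does not reach this height (z outside [6, 18]); After the difference (first − rest): none of the subtracted shapes is present at this height, so the 13×12 cube is unchanged — area = 156.00 mm². At z = 18.9: the cube is present — its section is the full 13×12 rectangle (area 156.00 mm²); the cube at (15.5, 12) is not intersected at this z (z outside [6.5, 13.5]); the cylinder at (11.5, 13) is absent (z outside [6, 18]); Subtracting the remaining from the first: none of the subtracted shapes is present at this height, so the 13×12 cube is unchanged — area = 156.00 mm². Checking containment: the cross-section at z = 18.9 is a subset of the cross-section at z = 5.1.

entirely on top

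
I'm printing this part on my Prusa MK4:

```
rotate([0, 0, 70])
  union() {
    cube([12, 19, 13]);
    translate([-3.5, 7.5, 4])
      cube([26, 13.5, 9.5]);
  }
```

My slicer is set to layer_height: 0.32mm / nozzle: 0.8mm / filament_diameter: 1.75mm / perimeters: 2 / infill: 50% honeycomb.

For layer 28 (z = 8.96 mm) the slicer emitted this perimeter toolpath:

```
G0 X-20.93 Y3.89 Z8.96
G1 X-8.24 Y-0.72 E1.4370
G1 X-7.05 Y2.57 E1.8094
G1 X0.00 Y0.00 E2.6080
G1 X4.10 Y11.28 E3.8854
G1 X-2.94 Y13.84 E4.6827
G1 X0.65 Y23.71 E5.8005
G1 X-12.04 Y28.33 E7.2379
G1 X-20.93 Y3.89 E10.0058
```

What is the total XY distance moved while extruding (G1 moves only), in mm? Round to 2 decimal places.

Sum the Euclidean lengths of each G1 segment: total = 94.01 mm.

94.01 mm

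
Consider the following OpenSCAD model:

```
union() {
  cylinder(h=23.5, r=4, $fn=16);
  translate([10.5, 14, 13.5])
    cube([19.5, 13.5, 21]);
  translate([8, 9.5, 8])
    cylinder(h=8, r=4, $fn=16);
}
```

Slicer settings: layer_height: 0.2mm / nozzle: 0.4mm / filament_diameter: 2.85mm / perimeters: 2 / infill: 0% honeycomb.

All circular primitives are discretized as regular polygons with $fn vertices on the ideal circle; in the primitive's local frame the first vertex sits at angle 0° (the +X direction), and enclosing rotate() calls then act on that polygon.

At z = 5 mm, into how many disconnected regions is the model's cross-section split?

1

At z = 5 mm: the r=4 cylinder contributes a regular 16-gon of circumradius 4; the cube at (10.5, 14) is not intersected at this z (z outside [13.5, 34.5]); the cylinder at (8, 9.5) is not intersected at this z (z outside [8, 16]); Merging all regions: only the r=4 cylinder is present, so the union is just that shape — 1 connected region. The result has 1 disconnected region.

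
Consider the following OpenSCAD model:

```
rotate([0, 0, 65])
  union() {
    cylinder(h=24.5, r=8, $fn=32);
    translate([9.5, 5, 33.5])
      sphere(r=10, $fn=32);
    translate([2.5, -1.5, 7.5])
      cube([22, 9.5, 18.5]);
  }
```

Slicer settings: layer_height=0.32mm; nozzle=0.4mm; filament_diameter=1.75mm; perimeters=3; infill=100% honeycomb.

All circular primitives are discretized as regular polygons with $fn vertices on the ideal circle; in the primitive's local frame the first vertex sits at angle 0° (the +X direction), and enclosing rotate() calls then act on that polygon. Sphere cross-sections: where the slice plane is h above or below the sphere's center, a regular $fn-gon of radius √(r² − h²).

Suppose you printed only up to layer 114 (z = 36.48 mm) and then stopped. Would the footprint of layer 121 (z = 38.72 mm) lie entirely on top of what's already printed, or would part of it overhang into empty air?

Compare the two slices. At z = 36.48: the cylinder is not intersected at this z (z outside [0, 24.5]); the sphere at (9.5, 5): section is a regular 32-gon, circumradius = √(r²−h²) = √(10²−2.98²) = 9.546 (area = (32/2)·9.546²·sin(360°/32) = 284.42 mm²); the cube at (2.5, -1.5) does not reach this height (z outside [7.5, 26]); Merging all regions: only the r=10 sphere at (9.5, 5) is present, so the union is just that shape — area = 284.42 mm²; (whole slice rotated 65° about Z — lengths, areas and connectivity unchanged). At z = 38.72: the cylinder is not intersected at this z (z outside [0, 24.5]); the r=10 sphere at (9.5, 5) contributes a regular 32-gon of circumradius √(10²−5.22²) = 8.529 (area = (32/2)·8.529²·sin(360°/32) = 227.09 mm²); the cube at (2.5, -1.5) is not intersected at this z (z outside [7.5, 26]); Merging all regions: only the r=10 sphere at (9.5, 5) is present, so the union is just that shape — area = 227.09 mm²; (rotated 65° about Z; rotation is an isometry so areas/perimeters/island counts are preserved). Checking containment: the cross-section at z = 38.72 is a subset of the cross-section at z = 36.48.

entirely on top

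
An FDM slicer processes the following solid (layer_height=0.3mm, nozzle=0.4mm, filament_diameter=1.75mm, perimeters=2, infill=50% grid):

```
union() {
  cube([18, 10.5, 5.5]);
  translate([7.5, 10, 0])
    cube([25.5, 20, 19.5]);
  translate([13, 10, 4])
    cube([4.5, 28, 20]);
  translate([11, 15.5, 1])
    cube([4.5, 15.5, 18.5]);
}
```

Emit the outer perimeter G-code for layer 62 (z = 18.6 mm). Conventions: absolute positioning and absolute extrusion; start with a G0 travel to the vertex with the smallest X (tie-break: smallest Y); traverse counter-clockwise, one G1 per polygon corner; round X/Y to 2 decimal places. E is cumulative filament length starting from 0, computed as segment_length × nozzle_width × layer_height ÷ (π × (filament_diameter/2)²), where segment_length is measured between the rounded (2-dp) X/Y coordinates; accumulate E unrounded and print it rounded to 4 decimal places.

G0 X7.50 Y10.00 Z18.60
G1 X33.00 Y10.00 E1.2722
G1 X33.00 Y30.00 E2.2700
G1 X17.50 Y30.00 E3.0433
G1 X17.50 Y38.00 E3.4424
G1 X13.00 Y38.00 E3.6669
G1 X13.00 Y31.00 E4.0162
G1 X11.00 Y31.00 E4.1159
G1 X11.00 Y30.00 E4.1658
G1 X7.50 Y30.00 E4.3404
G1 X7.50 Y10.00 E5.3383

At z = 18.6 mm: the cube is absent (z outside [0, 5.5]); the cube at (7.5, 10) is present — its section is the full 25.5×20 rectangle; the 4.5×28 cube at (13, 10) contributes its full rectangle; the 4.5×15.5 cube at (11, 15.5) contributes its full rectangle; Merging all regions: the regions partially overlap (shared area 157.75 mm²), so overlapping operands fuse into one piece — 1 connected region. The outline is a single polygon with 10 vertices. Extrusion per mm of travel: 0.4 × 0.3 / (π × 0.875²) = 0.049890. Accumulating E over each segment gives final E = 5.3383.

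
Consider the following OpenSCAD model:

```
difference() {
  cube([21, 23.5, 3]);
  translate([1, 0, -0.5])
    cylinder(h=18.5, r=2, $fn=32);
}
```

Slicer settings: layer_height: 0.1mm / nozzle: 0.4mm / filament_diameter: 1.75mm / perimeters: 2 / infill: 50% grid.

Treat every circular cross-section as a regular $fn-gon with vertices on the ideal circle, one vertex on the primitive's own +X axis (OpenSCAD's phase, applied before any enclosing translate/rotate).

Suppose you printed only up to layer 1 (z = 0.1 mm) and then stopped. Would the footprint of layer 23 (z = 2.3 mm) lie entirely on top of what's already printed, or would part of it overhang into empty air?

Compare the two slices. At z = 0.1: the cube (footprint 21×23.5) is included at this height (area 493.50 mm²); the cylinder at (1, 0): section is a regular 32-gon, circumradius r=2 (area = (32/2)·2.000²·sin(360°/32) = 12.49 mm²); Subtracting the remaining from the first: starting from the 21×23.5 cube (493.50 mm²), the r=2 cylinder at (1, 0) partially overlaps it — only the 5.03 mm² overlap (of its 12.49 mm²) is removed, clipping the outline — area = 488.47 mm². At z = 2.3: the cube (footprint 21×23.5) is included at this height (area 493.50 mm²); the cylinder at (1, 0): section is a regular 32-gon, circumradius r=2 (area = (32/2)·2.000²·sin(360°/32) = 12.49 mm²); After the difference (first − rest): starting from the 21×23.5 cube (493.50 mm²), the r=2 cylinder at (1, 0) partially overlaps it — only the 5.03 mm² overlap (of its 12.49 mm²) is removed, clipping the outline — area = 488.47 mm². Checking containment: the cross-section at z = 2.3 is a subset of the cross-section at z = 0.1.

entirely on top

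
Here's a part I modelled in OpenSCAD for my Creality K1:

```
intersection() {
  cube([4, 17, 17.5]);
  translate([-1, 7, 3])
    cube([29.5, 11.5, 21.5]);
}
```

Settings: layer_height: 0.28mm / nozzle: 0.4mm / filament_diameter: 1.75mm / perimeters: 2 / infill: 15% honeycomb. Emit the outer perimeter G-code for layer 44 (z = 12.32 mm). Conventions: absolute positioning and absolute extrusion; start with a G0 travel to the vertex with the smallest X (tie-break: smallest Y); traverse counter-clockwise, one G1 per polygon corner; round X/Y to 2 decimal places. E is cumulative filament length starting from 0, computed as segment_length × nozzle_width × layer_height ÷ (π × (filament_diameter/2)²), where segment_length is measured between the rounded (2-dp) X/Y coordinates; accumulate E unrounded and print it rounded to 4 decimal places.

At z = 12.32 mm: the cube is present — its section is the full 4×17 rectangle; the cube at (-1, 7) is present — its section is the full 29.5×11.5 rectangle; After intersecting: the 29.5×11.5 cube at (-1, 7) partially overlaps the 4×17 cube; clipping to the common part keeps 40.00 mm² — 1 connected region. The outline is a single polygon with 4 vertices. Extrusion per mm of travel: 0.4 × 0.28 / (π × 0.875²) = 0.046564. Accumulating E over each segment gives final E = 1.3038.

G0 X0.00 Y7.00 Z12.32
G1 X4.00 Y7.00 E0.1863
G1 X4.00 Y17.00 E0.6519
G1 X0.00 Y17.00 E0.8382
G1 X0.00 Y7.00 E1.3038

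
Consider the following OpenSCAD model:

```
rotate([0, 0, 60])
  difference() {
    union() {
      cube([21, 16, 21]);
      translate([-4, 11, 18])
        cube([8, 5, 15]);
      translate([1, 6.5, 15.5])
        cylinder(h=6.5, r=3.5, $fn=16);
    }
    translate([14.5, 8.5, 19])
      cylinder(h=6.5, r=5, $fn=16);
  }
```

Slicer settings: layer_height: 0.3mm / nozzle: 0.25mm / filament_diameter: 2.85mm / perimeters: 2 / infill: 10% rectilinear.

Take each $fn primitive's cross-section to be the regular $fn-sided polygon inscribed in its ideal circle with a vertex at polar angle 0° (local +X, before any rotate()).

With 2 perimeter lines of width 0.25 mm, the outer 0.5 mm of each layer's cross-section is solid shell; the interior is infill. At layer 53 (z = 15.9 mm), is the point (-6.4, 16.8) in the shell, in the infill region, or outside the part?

At z = 15.9 mm: the cube is present — its section is the full 21×16 rectangle; the cube at (-4, 11) does not reach this height (z outside [18, 33]); the r=3.5 cylinder at (1, 6.5) gives a regular 16-gon of circumradius 3.5 (constant along its height); Combining (union): the regions partially overlap (shared area 25.55 mm²), so overlapping operands fuse into one piece — 1 connected region; the cylinder at (14.5, 8.5) does not reach this height (z outside [19, 25.5]); Subtracting the remaining from the first: none of the subtracted shapes is present at this height, so that combined region is unchanged — 1 connected region; (whole slice rotated 60° about Z — lengths, areas and connectivity unchanged). Overall, the cross-section is a single solid region. Undo the 60° rotation: the query point maps to (11.349, 13.943) in the un-rotated model frame. The nearest boundary edge runs (0.00, 16.00)→(21.00, 16.00); distance from the point to it = 2.06 mm. The point is inside the cross-section and 2.06 mm from the nearest boundary — more than the 0.5 mm shell width (2 × 0.25), so it's in the infill interior.

infill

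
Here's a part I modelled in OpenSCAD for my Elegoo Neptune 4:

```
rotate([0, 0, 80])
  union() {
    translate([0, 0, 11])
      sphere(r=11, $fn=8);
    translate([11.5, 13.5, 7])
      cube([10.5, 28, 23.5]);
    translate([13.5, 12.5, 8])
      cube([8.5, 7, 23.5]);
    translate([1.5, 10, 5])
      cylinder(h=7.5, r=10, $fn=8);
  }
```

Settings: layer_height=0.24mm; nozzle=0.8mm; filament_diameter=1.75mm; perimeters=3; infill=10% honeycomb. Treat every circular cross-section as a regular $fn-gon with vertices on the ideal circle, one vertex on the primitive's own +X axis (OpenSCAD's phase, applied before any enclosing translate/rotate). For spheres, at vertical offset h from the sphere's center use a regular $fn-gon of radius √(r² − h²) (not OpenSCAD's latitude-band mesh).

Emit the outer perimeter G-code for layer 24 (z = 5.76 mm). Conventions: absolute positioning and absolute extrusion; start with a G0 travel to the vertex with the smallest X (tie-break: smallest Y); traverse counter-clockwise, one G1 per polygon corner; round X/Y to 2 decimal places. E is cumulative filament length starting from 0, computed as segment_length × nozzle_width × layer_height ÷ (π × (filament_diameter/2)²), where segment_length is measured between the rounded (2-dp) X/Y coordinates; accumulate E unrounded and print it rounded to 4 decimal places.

G0 X-19.44 Y4.95 Z5.76
G1 X-17.78 Y-2.52 E0.6108
G1 X-11.32 Y-6.63 E1.2220
G1 X-7.54 Y-5.79 E1.5311
G1 X-1.68 Y-9.52 E2.0856
G1 X5.55 Y-7.92 E2.6767
G1 X9.52 Y-1.68 E3.2671
G1 X7.92 Y5.55 E3.8582
G1 X1.68 Y9.52 E4.4485
G1 X-1.37 Y8.85 E4.6978
G1 X-1.40 Y8.95 E4.7061
G1 X-7.85 Y13.06 E5.3166
G1 X-15.32 Y11.41 E5.9273
G1 X-19.44 Y4.95 E6.5389

At z = 5.76 mm: the sphere: section is a regular 8-gon, circumradius = √(r²−h²) = √(11²−5.24²) = 9.672; the cube at (11.5, 13.5) is not intersected at this z (z outside [7, 30.5]); the cube at (13.5, 12.5) is absent (z outside [8, 31.5]); the r=10 cylinder at (1.5, 10) contributes a regular 8-gon of circumradius 10; Merging all regions: the regions partially overlap (shared area 94.86 mm²), so overlapping operands fuse into one piece — 1 connected region; (rotated 80° about Z; rotation is an isometry so areas/perimeters/island counts are preserved). The outline is a single polygon with 13 vertices. Extrusion per mm of travel: 0.8 × 0.24 / (π × 0.875²) = 0.079824. Accumulating E over each segment gives final E = 6.5389.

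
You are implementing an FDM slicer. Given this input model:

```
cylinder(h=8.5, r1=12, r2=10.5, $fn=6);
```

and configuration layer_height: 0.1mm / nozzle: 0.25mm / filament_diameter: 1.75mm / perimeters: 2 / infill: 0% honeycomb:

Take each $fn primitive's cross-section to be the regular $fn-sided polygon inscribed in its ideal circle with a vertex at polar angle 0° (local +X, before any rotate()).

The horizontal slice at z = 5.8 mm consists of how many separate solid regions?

1

At z = 5.8 mm: the cone (r1=12→r2=10.5) has section circumradius 10.976 here — a regular 6-gon. The result has 1 disconnected region.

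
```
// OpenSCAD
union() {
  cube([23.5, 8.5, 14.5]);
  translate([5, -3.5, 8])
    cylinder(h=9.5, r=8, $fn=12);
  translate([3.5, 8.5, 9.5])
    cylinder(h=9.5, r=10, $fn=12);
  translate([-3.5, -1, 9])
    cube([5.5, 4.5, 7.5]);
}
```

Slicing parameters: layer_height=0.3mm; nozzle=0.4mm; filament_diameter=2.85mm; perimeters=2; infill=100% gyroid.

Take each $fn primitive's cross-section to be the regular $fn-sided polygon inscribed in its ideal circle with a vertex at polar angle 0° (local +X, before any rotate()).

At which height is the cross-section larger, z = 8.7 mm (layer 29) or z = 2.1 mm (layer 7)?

layer 29 (z = 8.7 mm)

Layer 29 (z = 8.7): the cube is present — its section is the full 23.5×8.5 rectangle (area 199.75 mm²); the cylinder at (5, -3.5): section is a regular 12-gon, circumradius r=8 (area = (12/2)·8.000²·sin(360°/12) = 192.00 mm²); the cylinder at (3.5, 8.5) is absent (z outside [9.5, 19]); the cube at (-3.5, -1) does not reach this height (z outside [9, 16.5]); Combining (union): the regions partially overlap — summed areas 391.75 mm² minus the doubly-counted overlap 40.43 mm² gives 351.32 mm² — area = 351.32 mm². So its area = 351.32 mm². Layer 7 (z = 2.1): the 23.5×8.5 cube contributes its full rectangle (area 199.75 mm²); the cylinder at (5, -3.5) is not intersected at this z (z outside [8, 17.5]); the cylinder at (3.5, 8.5) does not reach this height (z outside [9.5, 19]); the cube at (-3.5, -1) is not intersected at this z (z outside [9, 16.5]); Combining (union): only the 23.5×8.5 cube is present, so the union is just that shape — area = 199.75 mm². So its area = 199.75 mm². Layer 29 is larger (351.32 vs 199.75 mm²).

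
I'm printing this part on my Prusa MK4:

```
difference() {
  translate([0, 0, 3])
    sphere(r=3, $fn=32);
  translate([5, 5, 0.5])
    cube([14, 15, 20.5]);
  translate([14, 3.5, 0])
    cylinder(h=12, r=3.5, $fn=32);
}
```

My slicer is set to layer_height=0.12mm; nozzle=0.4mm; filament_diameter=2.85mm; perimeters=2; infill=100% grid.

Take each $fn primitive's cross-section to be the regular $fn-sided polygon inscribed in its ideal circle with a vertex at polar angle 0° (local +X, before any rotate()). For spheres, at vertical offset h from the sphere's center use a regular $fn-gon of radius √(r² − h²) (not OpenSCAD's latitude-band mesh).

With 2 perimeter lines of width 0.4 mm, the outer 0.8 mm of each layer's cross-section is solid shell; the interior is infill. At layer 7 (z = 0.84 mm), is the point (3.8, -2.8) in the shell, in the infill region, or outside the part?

outside

At z = 0.84 mm: the r=3 sphere slices to a regular 32-gon of circumradius 2.082 (√(r²−h²) with h=2.16 from center); the cube at (5, 5) is present — its section is the full 14×15 rectangle; the cylinder at (14, 3.5): section is a regular 32-gon, circumradius r=3.5; After the difference (first − rest): starting from the r=3 sphere, the 14×15 cube at (5, 5) misses the remaining region (no effect); the r=3.5 cylinder at (14, 3.5) misses the remaining region (no effect) — 1 connected region. Overall, the cross-section is a single solid region. The nearest boundary edge runs (1.92, -0.80)→(1.73, -1.16); distance from the point to it = 2.64 mm. The point is not inside any of the regions above, so it lies outside the cross-section (2.64 mm from the nearest boundary).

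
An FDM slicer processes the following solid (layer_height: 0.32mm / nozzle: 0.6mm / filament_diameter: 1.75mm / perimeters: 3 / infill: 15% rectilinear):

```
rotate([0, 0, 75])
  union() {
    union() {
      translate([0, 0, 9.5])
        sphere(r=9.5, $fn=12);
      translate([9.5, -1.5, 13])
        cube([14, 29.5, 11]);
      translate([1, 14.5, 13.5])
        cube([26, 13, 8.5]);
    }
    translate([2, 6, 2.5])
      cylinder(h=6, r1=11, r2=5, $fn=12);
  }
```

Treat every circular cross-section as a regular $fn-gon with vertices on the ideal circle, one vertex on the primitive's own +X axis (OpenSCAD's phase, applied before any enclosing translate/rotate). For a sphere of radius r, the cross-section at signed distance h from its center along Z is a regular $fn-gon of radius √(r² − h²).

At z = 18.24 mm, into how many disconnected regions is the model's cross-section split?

At z = 18.24 mm: the sphere: section is a regular 12-gon, circumradius = √(r²−h²) = √(9.5²−8.74²) = 3.723; the cube at (9.5, -1.5) is present — its section is the full 14×29.5 rectangle; the 26×13 cube at (1, 14.5) contributes its full rectangle; Merging all regions: the regions partially overlap (shared area 182.00 mm²), so overlapping operands fuse into one piece — 2 connected regions; the cone at (2, 6) is absent (z outside [2.5, 8.5]); Combining (union): only that combined region is present, so the union is just that shape — 2 connected regions; (rotated 75° about Z; rotation is an isometry so areas/perimeters/island counts are preserved). The result has 2 disconnected regions.

2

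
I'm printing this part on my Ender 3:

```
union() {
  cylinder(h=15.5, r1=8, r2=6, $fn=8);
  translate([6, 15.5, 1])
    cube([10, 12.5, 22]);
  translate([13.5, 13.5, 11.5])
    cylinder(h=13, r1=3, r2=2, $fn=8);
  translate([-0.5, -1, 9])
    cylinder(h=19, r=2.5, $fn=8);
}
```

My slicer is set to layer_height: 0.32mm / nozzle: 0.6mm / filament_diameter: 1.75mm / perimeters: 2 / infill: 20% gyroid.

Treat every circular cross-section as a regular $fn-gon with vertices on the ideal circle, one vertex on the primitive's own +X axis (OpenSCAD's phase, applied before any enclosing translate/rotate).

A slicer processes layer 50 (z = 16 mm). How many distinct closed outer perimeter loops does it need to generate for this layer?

At z = 16 mm: the cone is absent (z outside [0, 15.5]); the 10×12.5 cube at (6, 15.5) contributes its full rectangle; the cone at (13.5, 13.5) contributes a regular 8-gon of circumradius 2.654 (interpolated between r1=3 and r2=2 at t=0.346); the r=2.5 cylinder at (-0.5, -1) contributes a regular 8-gon of circumradius 2.5; Taking the union: the regions partially overlap (shared area 1.03 mm²), so overlapping operands fuse into one piece — 2 connected regions. The result has 2 disconnected regions.

2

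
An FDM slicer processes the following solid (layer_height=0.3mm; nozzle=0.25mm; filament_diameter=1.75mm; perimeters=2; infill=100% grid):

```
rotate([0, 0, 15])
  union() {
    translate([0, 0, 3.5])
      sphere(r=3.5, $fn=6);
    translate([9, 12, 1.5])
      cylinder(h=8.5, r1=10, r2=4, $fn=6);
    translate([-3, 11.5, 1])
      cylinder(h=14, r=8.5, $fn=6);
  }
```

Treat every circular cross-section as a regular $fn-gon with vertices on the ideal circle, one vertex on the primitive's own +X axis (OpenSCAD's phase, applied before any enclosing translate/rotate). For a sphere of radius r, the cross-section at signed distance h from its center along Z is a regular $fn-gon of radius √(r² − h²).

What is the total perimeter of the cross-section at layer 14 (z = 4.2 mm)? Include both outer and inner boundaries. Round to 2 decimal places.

At z = 4.2 mm: the r=3.5 sphere slices to a regular 6-gon of circumradius 3.429 (√(r²−h²) with h=0.7 from center) (perimeter = 2·6·3.429·sin(180°/6) = 20.58 mm); the cone at (9, 12) (r1=10→r2=4) has section circumradius 8.094 here — a regular 6-gon (perimeter = 2·6·8.094·sin(180°/6) = 48.56 mm); the r=8.5 cylinder at (-3, 11.5) gives a regular 6-gon of circumradius 8.5 (constant along its height) (perimeter = 2·6·8.500·sin(180°/6) = 51.00 mm); Combining (union): the regions partially overlap (shared area 18.21 mm²), so the edge portions inside another operand are dropped and the merged outline is re-measured after clipping — boundary = 101.76 mm; (whole slice rotated 15° about Z — lengths, areas and connectivity unchanged). Overall, the cross-section has 2 separate islands. Total boundary length (outer) = 101.76 mm.

101.76 mm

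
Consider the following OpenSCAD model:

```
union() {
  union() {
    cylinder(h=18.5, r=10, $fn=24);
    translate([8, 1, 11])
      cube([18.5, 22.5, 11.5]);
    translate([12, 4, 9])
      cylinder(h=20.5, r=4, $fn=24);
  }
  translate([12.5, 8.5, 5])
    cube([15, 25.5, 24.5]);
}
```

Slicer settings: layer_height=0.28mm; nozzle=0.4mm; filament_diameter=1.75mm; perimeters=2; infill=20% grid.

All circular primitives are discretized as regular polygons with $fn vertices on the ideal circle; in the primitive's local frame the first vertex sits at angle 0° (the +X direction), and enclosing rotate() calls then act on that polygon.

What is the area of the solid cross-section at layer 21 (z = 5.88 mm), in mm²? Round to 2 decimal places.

693.08 mm²

At z = 5.88 mm: the cylinder: section is a regular 24-gon, circumradius r=10 (area = (24/2)·10.000²·sin(360°/24) = 310.58 mm²); the cube at (8, 1) is not intersected at this z (z outside [11, 22.5]); the cylinder at (12, 4) does not reach this height (z outside [9, 29.5]); Combining (union): only the r=10 cylinder is present, so the union is just that shape — area = 310.58 mm²; the cube at (12.5, 8.5) is present — its section is the full 15×25.5 rectangle (area 382.50 mm²); Merging all regions: the 2 present regions are separate (no shared area or edge), so areas and boundary lengths simply add and each stays a separate island — area = 693.08 mm². Overall, the cross-section has 2 separate islands. Net area = 693.08 mm².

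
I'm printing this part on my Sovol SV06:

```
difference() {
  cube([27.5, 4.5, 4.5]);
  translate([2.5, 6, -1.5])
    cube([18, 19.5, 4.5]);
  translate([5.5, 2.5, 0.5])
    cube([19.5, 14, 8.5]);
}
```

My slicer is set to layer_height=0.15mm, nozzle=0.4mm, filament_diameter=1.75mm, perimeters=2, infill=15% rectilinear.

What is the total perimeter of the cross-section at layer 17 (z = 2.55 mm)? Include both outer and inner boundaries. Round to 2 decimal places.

At z = 2.55 mm: the cube is present — its section is the full 27.5×4.5 rectangle (perimeter 64.00 mm); the 18×19.5 cube at (2.5, 6) contributes its full rectangle (perimeter 75.00 mm); the 19.5×14 cube at (5.5, 2.5) contributes its full rectangle (perimeter 67.00 mm); Taking the first minus the rest: starting from the 27.5×4.5 cube, the 18×19.5 cube at (2.5, 6) misses the remaining region (no effect); the 19.5×14 cube at (5.5, 2.5) partially overlaps it — only the 39.00 mm² overlap (of its 273.00 mm²) is removed, clipping the outline — boundary = 68.00 mm. Overall, the cross-section is a single solid region. Total boundary length (outer) = 68.00 mm.

68.00 mm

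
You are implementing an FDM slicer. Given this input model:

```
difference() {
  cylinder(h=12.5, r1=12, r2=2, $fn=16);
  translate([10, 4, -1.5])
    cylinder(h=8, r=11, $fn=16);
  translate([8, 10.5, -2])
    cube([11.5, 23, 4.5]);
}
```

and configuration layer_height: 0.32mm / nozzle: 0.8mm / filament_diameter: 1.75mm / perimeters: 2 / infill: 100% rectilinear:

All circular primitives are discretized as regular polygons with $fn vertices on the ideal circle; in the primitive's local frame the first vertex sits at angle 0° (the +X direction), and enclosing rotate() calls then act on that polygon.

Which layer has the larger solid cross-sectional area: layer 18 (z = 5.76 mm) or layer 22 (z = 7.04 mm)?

Layer 18 (z = 5.76): the cone contributes a regular 16-gon of circumradius 7.392 (interpolated between r1=12 and r2=2 at t=0.461) (area = (16/2)·7.392²·sin(360°/16) = 167.28 mm²); the r=11 cylinder at (10, 4) contributes a regular 16-gon of circumradius 11 (area = (16/2)·11.000²·sin(360°/16) = 370.44 mm²); the cube at (8, 10.5) does not reach this height (z outside [-2, 2.5]); After the difference (first − rest): starting from the cone (167.28 mm²), the r=11 cylinder at (10, 4) partially overlaps it — only the 72.73 mm² overlap (of its 370.44 mm²) is removed, clipping the outline — area = 94.55 mm². So its area = 94.55 mm². Layer 22 (z = 7.04): the cone contributes a regular 16-gon of circumradius 6.368 (interpolated between r1=12 and r2=2 at t=0.563) (area = (16/2)·6.368²·sin(360°/16) = 124.15 mm²); the cylinder at (10, 4) is not intersected at this z (z outside [-1.5, 6.5]); the cube at (8, 10.5) is absent (z outside [-2, 2.5]); Subtracting the remaining from the first: none of the subtracted shapes is present at this height, so the cone is unchanged — area = 124.15 mm². So its area = 124.15 mm². Layer 22 is larger (124.15 vs 94.55 mm²).

layer 22 (z = 7.04 mm)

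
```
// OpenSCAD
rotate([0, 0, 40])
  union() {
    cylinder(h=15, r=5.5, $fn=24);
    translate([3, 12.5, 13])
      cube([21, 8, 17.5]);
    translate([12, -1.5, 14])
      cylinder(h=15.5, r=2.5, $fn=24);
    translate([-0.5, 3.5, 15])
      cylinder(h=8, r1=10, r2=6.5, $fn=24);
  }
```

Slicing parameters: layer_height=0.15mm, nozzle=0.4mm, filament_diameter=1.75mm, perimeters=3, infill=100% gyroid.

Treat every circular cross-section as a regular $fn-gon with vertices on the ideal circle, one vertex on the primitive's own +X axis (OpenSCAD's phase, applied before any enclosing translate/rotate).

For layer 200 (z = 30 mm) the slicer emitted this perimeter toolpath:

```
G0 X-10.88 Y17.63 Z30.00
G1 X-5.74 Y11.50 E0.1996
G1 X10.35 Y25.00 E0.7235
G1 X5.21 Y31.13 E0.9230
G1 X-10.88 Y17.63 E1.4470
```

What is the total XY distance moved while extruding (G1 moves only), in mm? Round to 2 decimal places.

58.01 mm

Sum the Euclidean lengths of each G1 segment: total = 58.01 mm.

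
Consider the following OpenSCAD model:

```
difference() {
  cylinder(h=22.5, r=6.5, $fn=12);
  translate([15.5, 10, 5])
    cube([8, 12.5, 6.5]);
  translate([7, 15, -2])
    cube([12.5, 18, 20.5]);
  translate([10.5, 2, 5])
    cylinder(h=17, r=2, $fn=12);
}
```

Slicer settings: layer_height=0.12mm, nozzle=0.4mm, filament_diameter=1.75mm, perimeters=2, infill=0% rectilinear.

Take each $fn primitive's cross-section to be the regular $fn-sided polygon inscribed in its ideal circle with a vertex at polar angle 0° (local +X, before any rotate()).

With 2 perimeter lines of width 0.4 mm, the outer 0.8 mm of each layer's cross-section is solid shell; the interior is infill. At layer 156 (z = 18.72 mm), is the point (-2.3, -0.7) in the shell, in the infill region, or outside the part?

At z = 18.72 mm: the cylinder: section is a regular 12-gon, circumradius r=6.5; the cube at (15.5, 10) is absent (z outside [5, 11.5]); the cube at (7, 15) does not reach this height (z outside [-2, 18.5]); the cylinder at (10.5, 2): section is a regular 12-gon, circumradius r=2; After the difference (first − rest): starting from the r=6.5 cylinder, the r=2 cylinder at (10.5, 2) misses the remaining region (no effect) — 1 connected region. Overall, the cross-section is a single solid region. The nearest boundary edge runs (-5.63, -3.25)→(-6.50, 0.00); distance from the point to it = 3.88 mm. The point is inside the cross-section and 3.88 mm from the nearest boundary — more than the 0.8 mm shell width (2 × 0.4), so it's in the infill interior.

infill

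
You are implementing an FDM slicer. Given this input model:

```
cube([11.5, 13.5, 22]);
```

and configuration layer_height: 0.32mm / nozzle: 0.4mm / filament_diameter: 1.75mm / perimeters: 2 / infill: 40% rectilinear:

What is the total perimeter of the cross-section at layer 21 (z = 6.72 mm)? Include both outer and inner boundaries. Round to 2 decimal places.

At z = 6.72 mm: the cube (footprint 11.5×13.5) is included at this height (perimeter 50.00 mm). Overall, the cross-section is a single solid region. Total boundary length (outer) = 50.00 mm.

50.00 mm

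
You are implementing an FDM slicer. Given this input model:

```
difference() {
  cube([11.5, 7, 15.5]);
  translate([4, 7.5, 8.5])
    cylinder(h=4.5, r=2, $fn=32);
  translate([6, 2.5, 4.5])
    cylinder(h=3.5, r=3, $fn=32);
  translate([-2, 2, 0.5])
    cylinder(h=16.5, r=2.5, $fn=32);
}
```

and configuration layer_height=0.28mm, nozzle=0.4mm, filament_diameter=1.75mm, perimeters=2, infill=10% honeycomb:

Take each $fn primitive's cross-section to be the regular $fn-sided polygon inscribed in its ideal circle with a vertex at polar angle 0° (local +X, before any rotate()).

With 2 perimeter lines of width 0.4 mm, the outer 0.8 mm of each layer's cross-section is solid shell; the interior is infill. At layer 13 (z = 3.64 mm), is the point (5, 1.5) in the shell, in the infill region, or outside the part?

At z = 3.64 mm: the cube is present — its section is the full 11.5×7 rectangle; the cylinder at (4, 7.5) is not intersected at this z (z outside [8.5, 13]); the cylinder at (6, 2.5) does not reach this height (z outside [4.5, 8]); the r=2.5 cylinder at (-2, 2) contributes a regular 32-gon of circumradius 2.5; Taking the first minus the rest: starting from the 11.5×7 cube, the r=2.5 cylinder at (-2, 2) partially overlaps it — only the 1.00 mm² overlap (of its 19.51 mm²) is removed, clipping the outline — 1 connected region. Overall, the cross-section is a single solid region. The nearest boundary edge runs (11.50, 0.00)→(0.00, 0.00); distance from the point to it = 1.50 mm. The point is inside the cross-section and 1.50 mm from the nearest boundary — more than the 0.8 mm shell width (2 × 0.4), so it's in the infill interior.

infill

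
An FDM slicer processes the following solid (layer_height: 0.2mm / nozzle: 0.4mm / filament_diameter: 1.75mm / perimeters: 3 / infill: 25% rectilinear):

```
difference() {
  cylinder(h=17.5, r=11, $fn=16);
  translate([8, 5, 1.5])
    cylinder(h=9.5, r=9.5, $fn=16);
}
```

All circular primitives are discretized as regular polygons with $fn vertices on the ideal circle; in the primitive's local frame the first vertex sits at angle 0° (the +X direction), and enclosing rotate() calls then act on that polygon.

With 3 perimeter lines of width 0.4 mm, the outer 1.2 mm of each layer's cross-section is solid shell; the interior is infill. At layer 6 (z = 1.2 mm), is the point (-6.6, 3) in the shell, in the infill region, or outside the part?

infill

At z = 1.2 mm: the cylinder: section is a regular 16-gon, circumradius r=11; the cylinder at (8, 5) does not reach this height (z outside [1.5, 11]); Taking the first minus the rest: none of the subtracted shapes is present at this height, so the r=11 cylinder is unchanged — 1 connected region. Overall, the cross-section is a single solid region. The nearest boundary edge runs (-7.78, 7.78)→(-10.16, 4.21); distance from the point to it = 3.63 mm. The point is inside the cross-section and 3.63 mm from the nearest boundary — more than the 1.2 mm shell width (3 × 0.4), so it's in the infill interior.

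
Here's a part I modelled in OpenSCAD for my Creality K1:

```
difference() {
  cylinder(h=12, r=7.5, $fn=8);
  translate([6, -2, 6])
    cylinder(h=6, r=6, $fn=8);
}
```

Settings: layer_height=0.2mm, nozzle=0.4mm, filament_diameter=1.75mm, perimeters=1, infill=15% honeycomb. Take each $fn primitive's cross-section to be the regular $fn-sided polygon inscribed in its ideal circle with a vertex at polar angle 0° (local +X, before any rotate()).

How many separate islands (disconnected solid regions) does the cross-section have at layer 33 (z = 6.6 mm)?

1

At z = 6.6 mm: the r=7.5 cylinder gives a regular 8-gon of circumradius 7.5 (constant along its height); the cylinder at (6, -2): section is a regular 8-gon, circumradius r=6; After the difference (first − rest): starting from the r=7.5 cylinder, the r=6 cylinder at (6, -2) partially overlaps it — only the 50.45 mm² overlap (of its 101.82 mm²) is removed, clipping the outline — 1 connected region. Overall, the cross-section is a single solid region. Island count = 1.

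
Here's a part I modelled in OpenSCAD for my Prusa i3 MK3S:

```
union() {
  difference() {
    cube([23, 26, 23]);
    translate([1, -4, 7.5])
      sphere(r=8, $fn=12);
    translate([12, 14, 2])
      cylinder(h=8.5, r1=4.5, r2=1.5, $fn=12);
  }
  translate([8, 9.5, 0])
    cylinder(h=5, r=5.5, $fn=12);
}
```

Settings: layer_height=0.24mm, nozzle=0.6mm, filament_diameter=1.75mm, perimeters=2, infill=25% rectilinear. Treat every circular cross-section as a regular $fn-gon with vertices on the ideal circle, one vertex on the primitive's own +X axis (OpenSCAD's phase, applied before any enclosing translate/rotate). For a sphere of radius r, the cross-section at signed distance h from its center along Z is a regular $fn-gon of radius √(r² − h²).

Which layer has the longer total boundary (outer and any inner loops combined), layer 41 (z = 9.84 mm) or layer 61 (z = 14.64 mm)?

layer 41 (z = 9.84 mm)

Layer 41 (z = 9.84): the 23×26 cube contributes its full rectangle (perimeter 98.00 mm); the r=8 sphere at (1, -4) contributes a regular 12-gon of circumradius √(8²−2.34²) = 7.650 (perimeter = 2·12·7.650·sin(180°/12) = 47.52 mm); the cone at (12, 14): at t=0.922 of its height the radius interpolates to r₁+(r₂−r₁)t = 1.733, giving a regular 12-gon of that circumradius (perimeter = 2·12·1.733·sin(180°/12) = 10.76 mm); Subtracting the remaining from the first: starting from the 23×26 cube, the r=8 sphere at (1, -4) partially overlaps it — only the 18.96 mm² overlap (of its 175.57 mm²) is removed, clipping the outline; the cone at (12, 14) lies wholly inside it (removes its full 9.01 mm² and its 10.76 mm outline becomes a hole wall) — boundary (outer + 1 inner loop) = 106.64 mm; the cylinder at (8, 9.5) is not intersected at this z (z outside [0, 5]); Combining (union): only that combined region is present, so the union is just that shape — boundary (outer + 1 inner loop) = 106.64 mm. So its perimeter = 106.64 mm. Layer 61 (z = 14.64): the cube is present — its section is the full 23×26 rectangle (perimeter 98.00 mm); the sphere at (1, -4): section is a regular 12-gon, circumradius = √(r²−h²) = √(8²−7.14²) = 3.608 (perimeter = 2·12·3.608·sin(180°/12) = 22.41 mm); the cone at (12, 14) is absent (z outside [2, 10.5]); After the difference (first − rest): starting from the 23×26 cube, the r=8 sphere at (1, -4) misses the remaining region (no effect) — boundary = 98.00 mm; the cylinder at (8, 9.5) is not intersected at this z (z outside [0, 5]); Merging all regions: only the result so far is present, so the union is just that shape — boundary = 98.00 mm. So its perimeter = 98.00 mm. Layer 41 is larger (106.64 vs 98.00 mm).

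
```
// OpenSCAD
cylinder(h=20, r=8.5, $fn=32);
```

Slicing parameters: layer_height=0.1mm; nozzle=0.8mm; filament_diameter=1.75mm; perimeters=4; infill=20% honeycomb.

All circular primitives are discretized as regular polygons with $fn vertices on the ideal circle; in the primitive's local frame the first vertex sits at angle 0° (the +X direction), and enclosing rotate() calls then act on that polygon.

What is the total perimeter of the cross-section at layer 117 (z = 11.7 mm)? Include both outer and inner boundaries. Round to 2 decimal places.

At z = 11.7 mm: the r=8.5 cylinder contributes a regular 32-gon of circumradius 8.5 (perimeter = 2·32·8.500·sin(180°/32) = 53.32 mm). Overall, the cross-section is a single solid region. Total boundary length (outer) = 53.32 mm.

53.32 mm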